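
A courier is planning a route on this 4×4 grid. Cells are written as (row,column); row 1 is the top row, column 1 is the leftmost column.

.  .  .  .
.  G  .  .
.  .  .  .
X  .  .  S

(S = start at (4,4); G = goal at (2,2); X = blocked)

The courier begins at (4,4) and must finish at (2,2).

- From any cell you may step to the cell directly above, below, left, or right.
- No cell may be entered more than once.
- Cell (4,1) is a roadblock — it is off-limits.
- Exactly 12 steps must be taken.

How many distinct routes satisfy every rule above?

15

Need simple routes of exactly 12 moves from (4,4) to (2,2) (Manhattan distance 4, so 4 moves are spent on a detour and 4 undoing it).
Branch systematically from the start, pruning whenever the remaining move budget drops below the Manhattan distance to (2,2) or differs from it in parity. Grouping the completions by first move — via (3,4): 7; via (4,3): 8 — and summing: 7 + 8 = 15.
That gives 15 routes.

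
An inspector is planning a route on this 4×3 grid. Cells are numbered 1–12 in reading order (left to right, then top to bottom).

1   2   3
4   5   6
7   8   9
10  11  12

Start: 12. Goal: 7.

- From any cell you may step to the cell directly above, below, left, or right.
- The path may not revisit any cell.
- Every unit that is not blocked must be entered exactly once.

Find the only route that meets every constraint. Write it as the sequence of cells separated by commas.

Need to visit all 12 open cells exactly once, starting at 12 and ending at 7.
Cell 10 has only two open neighbours (7 and 11), so the path must pass straight through it: one of those is the cell it's entered from and the other is where it exits.
Route from 12: up 3 to 3, left 2 to 1, down 1 to 4, right 1 to 5, down 2 to 11, left 1 to 10, up 1 to 7 — 11 moves in all.
Check: all 12 open cells covered.

12, 9, 6, 3, 2, 1, 4, 5, 8, 11, 10, 7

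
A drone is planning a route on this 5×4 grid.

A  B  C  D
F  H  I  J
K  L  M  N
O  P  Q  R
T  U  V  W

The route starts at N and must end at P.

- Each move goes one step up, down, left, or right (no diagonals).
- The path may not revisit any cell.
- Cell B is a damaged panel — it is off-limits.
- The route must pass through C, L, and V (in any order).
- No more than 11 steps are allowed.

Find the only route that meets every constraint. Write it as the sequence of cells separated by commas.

The 11-move cap with required stops at C, L, V leaves no slack for detours.
Route from N: up 2 to D, left 1 to C, down 1 to I, left 1 to H, down 1 to L, right 1 to M, down 2 to V, left 1 to U, up 1 to P — 11 moves in all.
Check: all required cells visited; 11 ≤ 11 moves.

N, J, D, C, I, H, L, M, Q, V, U, P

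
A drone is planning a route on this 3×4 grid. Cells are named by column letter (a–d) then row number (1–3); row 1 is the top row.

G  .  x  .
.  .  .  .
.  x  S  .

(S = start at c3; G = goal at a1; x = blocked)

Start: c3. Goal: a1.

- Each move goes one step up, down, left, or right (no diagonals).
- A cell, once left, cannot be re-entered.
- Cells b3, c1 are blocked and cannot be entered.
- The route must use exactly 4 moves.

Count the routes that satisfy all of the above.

Need simple routes of exactly 4 moves from c3 to a1 (Manhattan distance 4, so 0 moves are spent on a detour and 0 undoing it).
Enumerating: c3 c2 b2 b1 a1 | c3 c2 b2 a2 a1.
That gives 2 routes.

2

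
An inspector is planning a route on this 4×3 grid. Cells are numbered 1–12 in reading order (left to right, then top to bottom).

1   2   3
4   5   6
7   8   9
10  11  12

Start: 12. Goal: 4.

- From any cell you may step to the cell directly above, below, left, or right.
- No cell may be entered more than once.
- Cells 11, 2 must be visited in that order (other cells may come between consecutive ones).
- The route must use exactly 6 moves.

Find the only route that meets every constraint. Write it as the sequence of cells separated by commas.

The waypoints must appear in the order 11, 2, with no cell reused.
Route from 12: left to 11, 3× up (reaching 2), left to 1, down to 4 — 6 moves in all.
Check: order respected (11 at step 1, 2 at step 4); 6 moves as required.

12, 11, 8, 5, 2, 1, 4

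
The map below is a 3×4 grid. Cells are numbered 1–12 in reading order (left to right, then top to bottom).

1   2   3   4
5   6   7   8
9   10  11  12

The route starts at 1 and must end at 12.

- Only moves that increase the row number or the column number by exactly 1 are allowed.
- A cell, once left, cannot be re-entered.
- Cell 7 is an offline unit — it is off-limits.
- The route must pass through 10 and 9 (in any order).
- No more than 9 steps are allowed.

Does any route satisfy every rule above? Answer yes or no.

One route that works: 1 → 5 → 9 → 10 → 11 → 12.

yes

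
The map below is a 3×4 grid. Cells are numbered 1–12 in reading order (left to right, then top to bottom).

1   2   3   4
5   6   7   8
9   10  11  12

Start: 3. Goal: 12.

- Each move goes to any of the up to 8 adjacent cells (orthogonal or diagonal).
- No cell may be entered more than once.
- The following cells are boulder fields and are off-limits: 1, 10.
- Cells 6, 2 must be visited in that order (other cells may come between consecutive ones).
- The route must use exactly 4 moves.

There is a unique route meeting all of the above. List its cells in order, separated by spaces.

3 6 2 7 12

The waypoints must appear in the order 6, 2, with no cell reused.
Route from 3: down-left to 6, up to 2, 2× down-right (reaching 12) — 4 moves in all.
Check: order respected (6 at step 1, 2 at step 2); 4 moves as required.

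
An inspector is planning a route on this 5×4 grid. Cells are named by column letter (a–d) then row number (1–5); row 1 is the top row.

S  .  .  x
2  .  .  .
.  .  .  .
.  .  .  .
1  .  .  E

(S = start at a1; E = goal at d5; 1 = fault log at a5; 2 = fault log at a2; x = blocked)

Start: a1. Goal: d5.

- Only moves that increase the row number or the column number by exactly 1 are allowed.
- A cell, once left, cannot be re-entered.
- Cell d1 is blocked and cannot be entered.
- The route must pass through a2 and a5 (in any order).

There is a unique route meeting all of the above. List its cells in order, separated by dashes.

a1 - a2 - a3 - a4 - a5 - b5 - c5 - d5

Moves only go right or down, so the column and row indices never decrease.
Route from a1: 4× down (reaching a5), 3× right (reaching d5) — 7 moves in all.
Check: all required cells visited.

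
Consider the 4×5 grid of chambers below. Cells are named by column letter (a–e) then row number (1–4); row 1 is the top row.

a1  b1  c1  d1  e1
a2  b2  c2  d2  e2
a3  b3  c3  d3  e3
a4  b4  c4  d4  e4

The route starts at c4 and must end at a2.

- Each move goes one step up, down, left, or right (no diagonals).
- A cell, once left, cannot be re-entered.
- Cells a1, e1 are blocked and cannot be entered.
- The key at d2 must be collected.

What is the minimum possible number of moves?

Any route passes through d2 somewhere between c4 and a2. Summing Manhattan distances along the two legs (c4 → d2 → a2) gives a lower bound of 3 + 3 = 6 moves.
A route of 6 moves achieves this: c4 → c3 → d3 → d2 → c2 → b2 → a2.
Since 6 matches the lower bound, it is optimal.

6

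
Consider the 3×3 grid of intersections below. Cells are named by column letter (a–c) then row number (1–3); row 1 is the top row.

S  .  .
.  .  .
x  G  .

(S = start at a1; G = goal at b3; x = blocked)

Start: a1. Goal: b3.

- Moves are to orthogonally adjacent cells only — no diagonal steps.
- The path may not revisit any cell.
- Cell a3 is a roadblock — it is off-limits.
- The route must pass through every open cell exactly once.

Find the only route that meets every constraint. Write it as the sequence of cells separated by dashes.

Need to visit all 8 open cells exactly once, starting at a1 and ending at b3.
Route from a1: down 1 to a2, right 1 to b2, up 1 to b1, right 1 to c1, down 2 to c3, left 1 to b3 — 7 moves in all.
Check: all 8 open cells covered.

a1 - a2 - b2 - b1 - c1 - c2 - c3 - b3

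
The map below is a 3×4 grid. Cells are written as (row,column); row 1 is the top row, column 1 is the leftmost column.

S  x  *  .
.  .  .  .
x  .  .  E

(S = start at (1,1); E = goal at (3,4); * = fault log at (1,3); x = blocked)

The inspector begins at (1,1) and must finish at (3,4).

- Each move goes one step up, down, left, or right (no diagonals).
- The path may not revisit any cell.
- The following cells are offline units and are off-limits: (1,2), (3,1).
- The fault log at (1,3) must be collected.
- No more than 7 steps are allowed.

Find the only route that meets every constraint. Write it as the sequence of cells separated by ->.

Any route must reach (1,3) and still end at (3,4) within 7 moves, so the order of the required stops is forced.
Route from (1,1): down 1 to (2,1), right 2 to (2,3), up 1 to (1,3), right 1 to (1,4), down 2 to (3,4) — 7 moves in all.
Check: all required cells visited; 7 ≤ 7 moves.

(1,1) -> (2,1) -> (2,2) -> (2,3) -> (1,3) -> (1,4) -> (2,4) -> (3,4)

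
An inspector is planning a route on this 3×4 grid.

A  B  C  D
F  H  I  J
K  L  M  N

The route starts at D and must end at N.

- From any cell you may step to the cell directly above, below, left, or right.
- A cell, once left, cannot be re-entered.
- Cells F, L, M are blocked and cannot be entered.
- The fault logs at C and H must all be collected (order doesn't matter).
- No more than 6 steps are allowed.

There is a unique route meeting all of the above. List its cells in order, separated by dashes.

D - C - B - H - I - J - N

The 6-move cap with required stops at C, H leaves no slack for detours.
Route from D: left 2 to B, down 1 to H, right 2 to J, down 1 to N — 6 moves in all.
Check: all required cells visited; 6 ≤ 6 moves.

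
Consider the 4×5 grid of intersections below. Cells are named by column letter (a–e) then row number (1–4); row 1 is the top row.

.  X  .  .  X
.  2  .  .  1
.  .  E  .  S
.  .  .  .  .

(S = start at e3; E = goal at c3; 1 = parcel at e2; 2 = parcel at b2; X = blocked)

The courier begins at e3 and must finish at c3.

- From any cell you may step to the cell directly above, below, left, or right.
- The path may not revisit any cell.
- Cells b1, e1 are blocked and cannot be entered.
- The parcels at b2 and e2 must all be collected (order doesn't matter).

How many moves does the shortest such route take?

6

Any route passes through b2 and e2 in some order between e3 and c3. Summing Manhattan distances along each leg and taking the cheapest ordering (e3 → e2 → b2 → c3) gives a lower bound of 1 + 3 + 2 = 6 moves.
A route of 6 moves achieves this: e3 → e2 → d2 → c2 → b2 → b3 → c3.
Since 6 matches the lower bound, it is optimal.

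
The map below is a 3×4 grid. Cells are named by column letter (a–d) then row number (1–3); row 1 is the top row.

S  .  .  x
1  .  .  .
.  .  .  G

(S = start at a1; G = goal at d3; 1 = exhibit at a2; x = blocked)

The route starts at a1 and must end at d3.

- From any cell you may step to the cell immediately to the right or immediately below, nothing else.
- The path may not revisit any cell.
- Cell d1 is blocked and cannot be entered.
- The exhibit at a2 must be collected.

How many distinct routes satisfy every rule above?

4

A right/down-only route from a1 to d3 makes exactly 2 down-moves and 3 right-moves in some order.
With no other constraints that would be C(5,2) = 10 routes.
Split at a2 and multiply the segment counts (each segment already excludes blocked cells): a1→a2: 1; a2→d3: 4; product = 4.
That gives 4 routes.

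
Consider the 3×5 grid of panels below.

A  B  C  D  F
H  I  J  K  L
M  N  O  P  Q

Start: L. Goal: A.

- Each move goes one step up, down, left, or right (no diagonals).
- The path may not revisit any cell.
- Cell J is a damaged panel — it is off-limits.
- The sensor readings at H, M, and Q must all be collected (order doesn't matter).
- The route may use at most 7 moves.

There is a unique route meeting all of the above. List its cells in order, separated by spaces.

L Q P O N M H A

The 7-move cap with required stops at H, M, Q leaves no slack for detours.
Route from L: down to Q, 4× left (reaching M), 2× up (reaching A) — 7 moves in all.
Check: all required cells visited; 7 ≤ 7 moves.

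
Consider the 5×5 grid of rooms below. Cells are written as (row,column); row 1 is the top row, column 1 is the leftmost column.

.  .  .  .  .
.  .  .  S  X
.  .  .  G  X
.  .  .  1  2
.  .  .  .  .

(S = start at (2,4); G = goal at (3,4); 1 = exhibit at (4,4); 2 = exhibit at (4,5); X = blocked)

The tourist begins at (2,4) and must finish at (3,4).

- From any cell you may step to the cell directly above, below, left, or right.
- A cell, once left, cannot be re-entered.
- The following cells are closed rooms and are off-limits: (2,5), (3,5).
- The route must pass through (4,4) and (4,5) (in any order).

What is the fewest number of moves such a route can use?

Any route passes through (4,4) and (4,5) in some order between (2,4) and (3,4). Summing Manhattan distances along each leg and taking the cheapest ordering ((2,4) → (4,4) → (4,5) → (3,4)) gives a lower bound of 2 + 1 + 2 = 5 moves.
The shortest route satisfying every rule uses 9 moves: (2,4) → (2,3) → (3,3) → (4,3) → (5,3) → (5,4) → (5,5) → (4,5) → (4,4) → (3,4).
The bound of 5 isn't tight here; checking systematically, no route of length 5 through 8 satisfies every constraint (on a 4-connected grid the length of any start-to-goal walk has the same parity as the Manhattan bound, so only lengths 5, 7, 9, … need checking), so 9 is the minimum.

9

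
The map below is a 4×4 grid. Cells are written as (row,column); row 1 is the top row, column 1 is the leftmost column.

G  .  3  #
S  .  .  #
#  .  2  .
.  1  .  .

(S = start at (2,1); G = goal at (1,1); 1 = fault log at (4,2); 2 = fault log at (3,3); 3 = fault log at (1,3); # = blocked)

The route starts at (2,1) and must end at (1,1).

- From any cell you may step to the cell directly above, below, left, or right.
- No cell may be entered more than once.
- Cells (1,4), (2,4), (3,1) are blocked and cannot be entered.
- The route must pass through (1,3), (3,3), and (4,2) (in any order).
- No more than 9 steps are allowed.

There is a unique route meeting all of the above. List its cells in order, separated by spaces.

The budget equals the shortest possible length, so every move has to be on a shortest route through the required cells.
Route from (2,1): right 1 to (2,2), down 2 to (4,2), right 1 to (4,3), up 3 to (1,3), left 2 to (1,1) — 9 moves in all.
Check: all required cells visited; 9 ≤ 9 moves.

(2,1) (2,2) (3,2) (4,2) (4,3) (3,3) (2,3) (1,3) (1,2) (1,1)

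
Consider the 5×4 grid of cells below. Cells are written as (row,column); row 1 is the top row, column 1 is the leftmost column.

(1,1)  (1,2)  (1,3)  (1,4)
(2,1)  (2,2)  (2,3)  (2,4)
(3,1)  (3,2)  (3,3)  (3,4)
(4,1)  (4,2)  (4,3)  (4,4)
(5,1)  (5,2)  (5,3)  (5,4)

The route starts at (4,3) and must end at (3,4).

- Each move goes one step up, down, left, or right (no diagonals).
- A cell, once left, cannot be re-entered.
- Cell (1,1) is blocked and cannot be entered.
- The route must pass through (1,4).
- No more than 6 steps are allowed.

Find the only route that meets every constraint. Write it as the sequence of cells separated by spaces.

(4,3) (3,3) (2,3) (1,3) (1,4) (2,4) (3,4)

The budget equals the shortest possible length, so every move has to be on a shortest route through the required cells.
Route from (4,3): 3× up (reaching (1,3)), right to (1,4), 2× down (reaching (3,4)) — 6 moves in all.
Check: all required cells visited; 6 ≤ 6 moves.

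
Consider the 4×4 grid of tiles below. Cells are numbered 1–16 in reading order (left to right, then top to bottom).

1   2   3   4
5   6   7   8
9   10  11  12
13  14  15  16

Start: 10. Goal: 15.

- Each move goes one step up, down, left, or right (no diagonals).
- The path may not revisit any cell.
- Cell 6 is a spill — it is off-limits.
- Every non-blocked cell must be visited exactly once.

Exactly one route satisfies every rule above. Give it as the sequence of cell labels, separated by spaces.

10 14 13 9 5 1 2 3 4 8 7 11 12 16 15

Need to visit all 15 open cells exactly once, starting at 10 and ending at 15.
Route from 10: down to 14, left to 13, 3× up (reaching 1), 3× right (reaching 4), down to 8, left to 7, down to 11, right to 12, down to 16, left to 15 — 14 moves in all.
Check: all 15 open cells covered.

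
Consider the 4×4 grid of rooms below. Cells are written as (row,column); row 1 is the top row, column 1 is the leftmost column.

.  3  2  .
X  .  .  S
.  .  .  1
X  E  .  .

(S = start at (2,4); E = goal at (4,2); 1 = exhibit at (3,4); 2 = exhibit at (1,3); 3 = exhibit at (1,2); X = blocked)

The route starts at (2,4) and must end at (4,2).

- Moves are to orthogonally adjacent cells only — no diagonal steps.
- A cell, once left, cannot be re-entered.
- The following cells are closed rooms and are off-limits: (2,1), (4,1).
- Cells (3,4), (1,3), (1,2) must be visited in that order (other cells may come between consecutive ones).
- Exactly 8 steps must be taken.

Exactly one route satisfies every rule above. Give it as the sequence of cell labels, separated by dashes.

(2,4) - (3,4) - (3,3) - (2,3) - (1,3) - (1,2) - (2,2) - (3,2) - (4,2)

The waypoints must appear in the order (3,4), (1,3), (1,2), with no cell reused.
Route from (2,4): down to (3,4), left to (3,3), 2× up (reaching (1,3)), left to (1,2), 3× down (reaching (4,2)) — 8 moves in all.
Check: order respected (1 at step 1, 2 at step 4, 3 at step 5); 8 moves as required.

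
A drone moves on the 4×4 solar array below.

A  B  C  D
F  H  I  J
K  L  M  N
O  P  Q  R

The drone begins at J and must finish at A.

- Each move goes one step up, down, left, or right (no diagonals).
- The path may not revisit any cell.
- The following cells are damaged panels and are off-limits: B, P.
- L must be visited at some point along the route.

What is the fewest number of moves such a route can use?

Any route passes through L somewhere between J and A. Summing Manhattan distances along the two legs (J → L → A) gives a lower bound of 3 + 3 = 6 moves.
A route of 6 moves achieves this: J → N → M → L → H → F → A.
Since 6 matches the lower bound, it is optimal.

6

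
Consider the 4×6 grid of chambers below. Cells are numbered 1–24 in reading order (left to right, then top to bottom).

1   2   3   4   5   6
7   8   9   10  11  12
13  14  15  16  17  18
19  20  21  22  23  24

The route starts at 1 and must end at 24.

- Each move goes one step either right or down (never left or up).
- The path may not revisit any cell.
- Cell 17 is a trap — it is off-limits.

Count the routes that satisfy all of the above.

26

A right/down-only route from 1 to 24 makes exactly 3 down-moves and 5 right-moves in some order.
With no other constraints that would be C(8,3) = 56 routes.
Subtract routes through each blocked cell (inclusion–exclusion for overlaps): − through 17: 30 → 26.
That gives 26 routes.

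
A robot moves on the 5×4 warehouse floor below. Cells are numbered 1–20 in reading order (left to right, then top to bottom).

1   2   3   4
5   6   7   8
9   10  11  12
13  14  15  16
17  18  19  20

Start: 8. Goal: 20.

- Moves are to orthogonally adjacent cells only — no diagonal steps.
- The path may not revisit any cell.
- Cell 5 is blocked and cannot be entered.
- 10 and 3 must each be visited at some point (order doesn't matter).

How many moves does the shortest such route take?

9

Any route passes through 10 and 3 in some order between 8 and 20. Summing Manhattan distances along each leg and taking the cheapest ordering (8 → 3 → 10 → 20) gives a lower bound of 2 + 3 + 4 = 9 moves.
A route of 9 moves achieves this: 8 → 4 → 3 → 7 → 11 → 10 → 14 → 18 → 19 → 20.
Since 9 matches the lower bound, it is optimal.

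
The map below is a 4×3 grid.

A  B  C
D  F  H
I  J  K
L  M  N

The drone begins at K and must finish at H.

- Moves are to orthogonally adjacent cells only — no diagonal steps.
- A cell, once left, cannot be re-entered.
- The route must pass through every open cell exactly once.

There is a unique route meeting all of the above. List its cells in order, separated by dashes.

K - N - M - L - I - J - F - D - A - B - C - H

Need to visit all 12 open cells exactly once, starting at K and ending at H.
Cell A has only two open neighbours (D and B), so the path must pass straight through it: one of those is the cell it's entered from and the other is where it exits.
Route from K: down to N, 2× left (reaching L), up to I, right to J, up to F, left to D, up to A, 2× right (reaching C), down to H — 11 moves in all.
Check: all 12 open cells covered.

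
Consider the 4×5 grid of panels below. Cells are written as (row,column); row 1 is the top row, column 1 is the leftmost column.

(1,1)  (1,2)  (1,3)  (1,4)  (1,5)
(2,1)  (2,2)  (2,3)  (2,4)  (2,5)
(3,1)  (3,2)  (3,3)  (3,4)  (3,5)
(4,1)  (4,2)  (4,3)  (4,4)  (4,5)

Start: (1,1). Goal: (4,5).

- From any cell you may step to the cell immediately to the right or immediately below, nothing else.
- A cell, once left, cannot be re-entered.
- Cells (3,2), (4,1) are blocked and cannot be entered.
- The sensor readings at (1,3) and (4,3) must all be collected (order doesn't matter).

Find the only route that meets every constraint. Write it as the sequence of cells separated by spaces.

Moves only go right or down, so the column and row indices never decrease.
Route from (1,1): 2× right (reaching (1,3)), 3× down (reaching (4,3)), 2× right (reaching (4,5)) — 7 moves in all.
Check: all required cells visited.

(1,1) (1,2) (1,3) (2,3) (3,3) (4,3) (4,4) (4,5)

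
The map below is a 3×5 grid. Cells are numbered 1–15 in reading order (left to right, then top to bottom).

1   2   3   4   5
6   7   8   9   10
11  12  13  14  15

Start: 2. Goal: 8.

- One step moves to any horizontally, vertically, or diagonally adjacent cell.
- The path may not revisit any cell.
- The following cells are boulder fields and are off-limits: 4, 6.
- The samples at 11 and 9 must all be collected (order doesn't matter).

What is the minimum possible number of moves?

6

Any route passes through 11 and 9 in some order between 2 and 8. Summing Chebyshev distances along each leg and taking the cheapest ordering (2 → 11 → 9 → 8) gives a lower bound of 2 + 3 + 1 = 6 moves.
A route of 6 moves achieves this: 2 → 7 → 11 → 12 → 13 → 9 → 8.
Since 6 matches the lower bound, it is optimal.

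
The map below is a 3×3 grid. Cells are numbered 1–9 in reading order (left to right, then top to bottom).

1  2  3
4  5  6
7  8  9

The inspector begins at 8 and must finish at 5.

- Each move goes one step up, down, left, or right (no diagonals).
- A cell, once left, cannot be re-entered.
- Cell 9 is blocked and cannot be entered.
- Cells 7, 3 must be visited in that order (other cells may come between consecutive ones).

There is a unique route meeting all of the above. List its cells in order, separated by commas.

The waypoints must appear in the order 7, 3, with no cell reused.
Route from 8: left 1 to 7, up 2 to 1, right 2 to 3, down 1 to 6, left 1 to 5 — 7 moves in all.
Check: order respected (7 at step 1, 3 at step 5).

8, 7, 4, 1, 2, 3, 6, 5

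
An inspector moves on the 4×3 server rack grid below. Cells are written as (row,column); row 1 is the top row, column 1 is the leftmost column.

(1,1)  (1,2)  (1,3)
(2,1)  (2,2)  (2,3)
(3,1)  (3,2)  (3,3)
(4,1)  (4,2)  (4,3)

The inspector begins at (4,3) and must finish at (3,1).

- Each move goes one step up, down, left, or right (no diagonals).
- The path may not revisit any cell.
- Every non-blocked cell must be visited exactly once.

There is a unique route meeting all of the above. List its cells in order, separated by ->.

(4,3) -> (3,3) -> (2,3) -> (1,3) -> (1,2) -> (1,1) -> (2,1) -> (2,2) -> (3,2) -> (4,2) -> (4,1) -> (3,1)

Need to visit all 12 open cells exactly once, starting at (4,3) and ending at (3,1).
Cell (1,1) has only two open neighbours ((2,1) and (1,2)), so the path must pass straight through it: one of those is the cell it's entered from and the other is where it exits.
Route from (4,3): up 3 to (1,3), left 2 to (1,1), down 1 to (2,1), right 1 to (2,2), down 2 to (4,2), left 1 to (4,1), up 1 to (3,1) — 11 moves in all.
Check: all 12 open cells covered.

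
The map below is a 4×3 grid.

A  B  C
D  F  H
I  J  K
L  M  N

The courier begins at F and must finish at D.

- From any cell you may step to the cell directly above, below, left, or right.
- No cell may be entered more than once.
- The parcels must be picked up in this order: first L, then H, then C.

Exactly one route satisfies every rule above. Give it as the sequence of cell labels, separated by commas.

The waypoints must appear in the order L, H, C, with no cell reused.
Route from F: down 1 to J, left 1 to I, down 1 to L, right 2 to N, up 3 to C, left 2 to A, down 1 to D — 11 moves in all.
Check: order respected (L at step 3, H at step 7, C at step 8).

F, J, I, L, M, N, K, H, C, B, A, D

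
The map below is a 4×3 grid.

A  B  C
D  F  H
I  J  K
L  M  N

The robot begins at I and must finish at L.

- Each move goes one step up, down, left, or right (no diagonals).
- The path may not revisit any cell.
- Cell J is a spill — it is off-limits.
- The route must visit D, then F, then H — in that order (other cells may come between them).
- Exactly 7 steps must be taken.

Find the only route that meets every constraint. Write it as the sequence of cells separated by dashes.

I - D - F - H - K - N - M - L

The waypoints must appear in the order D, F, H, with no cell reused.
Route from I: up 1 to D, right 2 to H, down 2 to N, left 2 to L — 7 moves in all.
Check: order respected (D at step 1, F at step 2, H at step 3); 7 moves as required.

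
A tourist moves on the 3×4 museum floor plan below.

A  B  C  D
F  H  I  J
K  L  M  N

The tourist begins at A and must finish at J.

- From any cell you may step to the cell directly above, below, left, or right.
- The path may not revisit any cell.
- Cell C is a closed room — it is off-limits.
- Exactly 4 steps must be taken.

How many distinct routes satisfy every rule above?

Need simple routes of exactly 4 moves from A to J (Manhattan distance 4, so 0 moves are spent on a detour and 0 undoing it).
Enumerating: A F H I J | A B H I J.
That gives 2 routes.

2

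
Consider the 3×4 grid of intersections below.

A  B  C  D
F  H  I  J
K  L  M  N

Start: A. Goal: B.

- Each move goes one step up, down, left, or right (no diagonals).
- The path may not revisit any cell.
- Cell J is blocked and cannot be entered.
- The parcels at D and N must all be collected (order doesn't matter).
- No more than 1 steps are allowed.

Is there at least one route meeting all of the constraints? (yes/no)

no

D must be visited but has only one open neighbour (C), and it is neither the start nor the goal — the route would have to enter and leave through C, re-entering it.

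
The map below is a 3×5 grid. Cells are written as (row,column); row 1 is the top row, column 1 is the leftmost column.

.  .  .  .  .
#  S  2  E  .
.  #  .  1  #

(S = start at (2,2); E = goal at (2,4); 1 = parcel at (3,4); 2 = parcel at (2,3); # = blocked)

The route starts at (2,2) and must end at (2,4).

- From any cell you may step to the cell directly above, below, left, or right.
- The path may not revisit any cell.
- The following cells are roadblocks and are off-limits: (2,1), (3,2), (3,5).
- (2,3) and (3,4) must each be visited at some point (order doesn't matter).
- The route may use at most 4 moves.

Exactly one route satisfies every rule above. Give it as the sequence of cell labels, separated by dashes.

(2,2) - (2,3) - (3,3) - (3,4) - (2,4)

Any route must reach (2,3) and (3,4) and still end at (2,4) within 4 moves, so the order of the required stops is forced.
Route from (2,2): right 1 to (2,3), down 1 to (3,3), right 1 to (3,4), up 1 to (2,4) — 4 moves in all.
Check: all required cells visited; 4 ≤ 4 moves.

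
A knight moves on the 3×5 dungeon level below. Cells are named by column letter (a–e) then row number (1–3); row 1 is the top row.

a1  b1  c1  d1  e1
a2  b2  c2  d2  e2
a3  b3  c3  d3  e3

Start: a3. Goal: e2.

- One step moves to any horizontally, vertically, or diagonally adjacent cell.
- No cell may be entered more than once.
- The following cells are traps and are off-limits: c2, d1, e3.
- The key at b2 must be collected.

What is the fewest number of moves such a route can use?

Any route passes through b2 somewhere between a3 and e2. Summing Chebyshev distances along the two legs (a3 → b2 → e2) gives a lower bound of 1 + 3 = 4 moves.
A route of 4 moves achieves this: a3 → b2 → c1 → d2 → e2.
Since 4 matches the lower bound, it is optimal.

4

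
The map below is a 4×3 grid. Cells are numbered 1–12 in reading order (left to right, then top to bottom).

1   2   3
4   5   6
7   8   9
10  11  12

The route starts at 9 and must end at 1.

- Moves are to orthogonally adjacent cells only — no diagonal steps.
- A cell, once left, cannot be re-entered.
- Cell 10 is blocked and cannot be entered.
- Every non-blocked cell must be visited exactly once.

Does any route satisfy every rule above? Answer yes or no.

yes

One route that works: 9 → 12 → 11 → 8 → 7 → 4 → 5 → 6 → 3 → 2 → 1.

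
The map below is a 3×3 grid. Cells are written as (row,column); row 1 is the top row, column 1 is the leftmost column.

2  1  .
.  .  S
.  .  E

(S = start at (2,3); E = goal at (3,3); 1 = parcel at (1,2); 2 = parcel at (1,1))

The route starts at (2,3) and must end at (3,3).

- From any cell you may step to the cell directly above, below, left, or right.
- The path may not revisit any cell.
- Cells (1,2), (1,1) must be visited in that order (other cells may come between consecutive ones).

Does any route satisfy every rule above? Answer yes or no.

One route that works: (2,3) → (1,3) → (1,2) → (1,1) → (2,1) → (3,1) → (3,2) → (3,3).

yes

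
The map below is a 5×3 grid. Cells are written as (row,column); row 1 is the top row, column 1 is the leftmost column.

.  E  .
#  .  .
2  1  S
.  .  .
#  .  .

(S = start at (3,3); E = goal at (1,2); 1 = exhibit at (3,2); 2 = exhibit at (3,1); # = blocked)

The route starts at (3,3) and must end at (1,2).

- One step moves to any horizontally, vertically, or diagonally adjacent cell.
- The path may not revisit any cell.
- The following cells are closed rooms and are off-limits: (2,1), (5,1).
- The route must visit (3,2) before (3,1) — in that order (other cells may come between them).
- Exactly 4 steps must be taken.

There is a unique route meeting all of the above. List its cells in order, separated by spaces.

The waypoints must appear in the order (3,2), (3,1), with no cell reused.
Route from (3,3): left 2 to (3,1), up-right 1 to (2,2), up 1 to (1,2) — 4 moves in all.
Check: order respected (1 at step 1, 2 at step 2); 4 moves as required.

(3,3) (3,2) (3,1) (2,2) (1,2)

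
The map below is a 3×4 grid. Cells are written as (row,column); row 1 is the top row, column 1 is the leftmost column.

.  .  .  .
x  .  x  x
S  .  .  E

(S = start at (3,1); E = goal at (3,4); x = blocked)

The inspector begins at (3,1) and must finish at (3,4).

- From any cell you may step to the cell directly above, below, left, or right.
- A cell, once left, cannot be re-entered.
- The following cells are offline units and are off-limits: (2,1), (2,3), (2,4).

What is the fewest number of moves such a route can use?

3

The Manhattan distance from (3,1) to (3,4) is |3−3| + |1−4| = 3, so at least 3 moves are needed.
A route of 3 moves achieves this: (3,1) → (3,2) → (3,3) → (3,4).
Since 3 matches the lower bound, it is optimal.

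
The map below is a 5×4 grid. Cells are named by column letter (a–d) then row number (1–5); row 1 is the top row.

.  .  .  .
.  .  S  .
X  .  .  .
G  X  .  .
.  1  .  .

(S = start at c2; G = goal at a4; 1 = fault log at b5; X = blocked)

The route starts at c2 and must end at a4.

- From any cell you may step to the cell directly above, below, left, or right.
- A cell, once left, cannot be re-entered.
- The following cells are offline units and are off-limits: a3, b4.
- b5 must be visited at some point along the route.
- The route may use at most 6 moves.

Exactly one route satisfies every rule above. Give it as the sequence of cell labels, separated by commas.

The 6-move cap with required stops at b5 leaves no slack for detours.
Route from c2: 3× down (reaching c5), 2× left (reaching a5), up to a4 — 6 moves in all.
Check: all required cells visited; 6 ≤ 6 moves.

c2, c3, c4, c5, b5, a5, a4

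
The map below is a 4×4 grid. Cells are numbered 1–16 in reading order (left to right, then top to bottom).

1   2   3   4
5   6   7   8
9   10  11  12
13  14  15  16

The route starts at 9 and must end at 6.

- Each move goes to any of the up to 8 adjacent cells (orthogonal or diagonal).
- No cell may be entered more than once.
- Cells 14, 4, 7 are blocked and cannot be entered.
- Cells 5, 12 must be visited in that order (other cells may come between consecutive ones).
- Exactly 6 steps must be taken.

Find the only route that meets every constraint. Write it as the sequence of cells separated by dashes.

The waypoints must appear in the order 5, 12, with no cell reused.
Route from 9: up to 5, 2× down-right (reaching 15), up-right to 12, left to 11, up-left to 6 — 6 moves in all.
Check: order respected (5 at step 1, 12 at step 4); 6 moves as required.

9 - 5 - 10 - 15 - 12 - 11 - 6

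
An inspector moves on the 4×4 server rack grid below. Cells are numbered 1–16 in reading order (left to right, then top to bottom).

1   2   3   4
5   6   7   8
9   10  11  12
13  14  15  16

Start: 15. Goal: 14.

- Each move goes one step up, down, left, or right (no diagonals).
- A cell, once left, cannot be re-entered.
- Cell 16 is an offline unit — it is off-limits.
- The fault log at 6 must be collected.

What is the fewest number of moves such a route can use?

Any route passes through 6 somewhere between 15 and 14. Summing Manhattan distances along the two legs (15 → 6 → 14) gives a lower bound of 3 + 2 = 5 moves.
A route of 5 moves achieves this: 15 → 11 → 7 → 6 → 10 → 14.
Since 5 matches the lower bound, it is optimal.

5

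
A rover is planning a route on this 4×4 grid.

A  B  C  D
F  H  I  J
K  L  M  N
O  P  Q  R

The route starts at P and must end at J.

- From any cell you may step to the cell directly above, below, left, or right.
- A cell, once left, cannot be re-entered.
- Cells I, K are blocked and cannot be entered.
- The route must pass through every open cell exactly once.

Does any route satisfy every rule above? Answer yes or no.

no

Cell O has only one open neighbour but is neither the start nor the goal, so a Hamiltonian route would have to both enter and leave it through the same neighbour — impossible without revisiting.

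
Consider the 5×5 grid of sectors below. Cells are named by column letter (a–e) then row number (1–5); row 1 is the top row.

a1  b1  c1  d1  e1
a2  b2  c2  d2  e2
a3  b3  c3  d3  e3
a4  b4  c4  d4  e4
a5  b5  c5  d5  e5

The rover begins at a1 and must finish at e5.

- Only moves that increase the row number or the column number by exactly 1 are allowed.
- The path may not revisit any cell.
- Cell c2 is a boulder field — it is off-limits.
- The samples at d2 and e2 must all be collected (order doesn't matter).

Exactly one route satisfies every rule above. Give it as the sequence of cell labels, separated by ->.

Moves only go right or down, so the column and row indices never decrease.
Route from a1: 3× right (reaching d1), down to d2, right to e2, 3× down (reaching e5) — 8 moves in all.
Check: all required cells visited.

a1 -> b1 -> c1 -> d1 -> d2 -> e2 -> e3 -> e4 -> e5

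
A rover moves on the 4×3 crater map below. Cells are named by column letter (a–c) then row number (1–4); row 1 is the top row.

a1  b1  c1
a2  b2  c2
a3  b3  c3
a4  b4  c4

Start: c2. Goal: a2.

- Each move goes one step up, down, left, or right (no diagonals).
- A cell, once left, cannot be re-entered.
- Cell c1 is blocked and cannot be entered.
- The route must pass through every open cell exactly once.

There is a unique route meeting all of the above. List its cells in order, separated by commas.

Need to visit all 11 open cells exactly once, starting at c2 and ending at a2.
Route from c2: 2× down (reaching c4), 2× left (reaching a4), up to a3, right to b3, 2× up (reaching b1), left to a1, down to a2 — 10 moves in all.
Check: all 11 open cells covered.

c2, c3, c4, b4, a4, a3, b3, b2, b1, a1, a2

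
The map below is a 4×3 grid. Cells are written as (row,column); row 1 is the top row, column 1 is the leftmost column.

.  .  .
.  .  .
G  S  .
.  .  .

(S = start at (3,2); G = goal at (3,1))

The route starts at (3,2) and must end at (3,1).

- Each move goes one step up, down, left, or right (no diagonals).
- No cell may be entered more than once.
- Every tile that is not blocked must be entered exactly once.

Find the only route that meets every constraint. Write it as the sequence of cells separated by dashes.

(3,2) - (2,2) - (2,1) - (1,1) - (1,2) - (1,3) - (2,3) - (3,3) - (4,3) - (4,2) - (4,1) - (3,1)

Need to visit all 12 open cells exactly once, starting at (3,2) and ending at (3,1).
Route from (3,2): up 1 to (2,2), left 1 to (2,1), up 1 to (1,1), right 2 to (1,3), down 3 to (4,3), left 2 to (4,1), up 1 to (3,1) — 11 moves in all.
Check: all 12 open cells covered.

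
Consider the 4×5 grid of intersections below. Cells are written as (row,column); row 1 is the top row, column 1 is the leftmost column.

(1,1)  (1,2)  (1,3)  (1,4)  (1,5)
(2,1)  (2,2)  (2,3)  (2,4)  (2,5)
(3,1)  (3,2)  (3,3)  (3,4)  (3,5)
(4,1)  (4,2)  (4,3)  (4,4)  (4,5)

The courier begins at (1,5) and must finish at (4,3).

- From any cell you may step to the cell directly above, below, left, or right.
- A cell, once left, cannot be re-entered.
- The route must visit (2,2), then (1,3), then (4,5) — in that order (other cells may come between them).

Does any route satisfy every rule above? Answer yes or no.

Ignoring the required order, 135 revisit-free routes from (1,5) to (4,3) pass through all of (2,2), (1,3), and (4,5); the waypoint orders that occur are (1,3) → (2,2) → (4,5) (71); (4,5) → (1,3) → (2,2) (59); (4,5) → (2,2) → (1,3) (3); (1,3) → (4,5) → (2,2) (2) — never (2,2) → (1,3) → (4,5).

no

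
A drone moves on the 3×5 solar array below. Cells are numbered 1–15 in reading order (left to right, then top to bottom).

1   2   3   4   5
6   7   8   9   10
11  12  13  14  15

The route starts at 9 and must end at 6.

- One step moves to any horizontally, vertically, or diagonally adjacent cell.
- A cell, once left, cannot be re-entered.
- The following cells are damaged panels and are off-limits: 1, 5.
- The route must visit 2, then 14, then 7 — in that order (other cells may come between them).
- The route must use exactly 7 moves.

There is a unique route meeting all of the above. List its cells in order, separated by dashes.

The waypoints must appear in the order 2, 14, 7, with no cell reused.
Route from 9: up-left 1 to 3, left 1 to 2, down-right 2 to 14, left 1 to 13, up-left 1 to 7, left 1 to 6 — 7 moves in all.
Check: order respected (2 at step 2, 14 at step 4, 7 at step 6); 7 moves as required.

9 - 3 - 2 - 8 - 14 - 13 - 7 - 6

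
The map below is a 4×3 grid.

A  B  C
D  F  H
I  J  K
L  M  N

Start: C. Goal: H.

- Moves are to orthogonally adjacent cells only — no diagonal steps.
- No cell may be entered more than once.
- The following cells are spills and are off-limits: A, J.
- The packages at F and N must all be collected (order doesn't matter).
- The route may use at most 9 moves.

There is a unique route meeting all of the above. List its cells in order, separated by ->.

The 9-move cap with required stops at F, N leaves no slack for detours.
Route from C: left 1 to B, down 1 to F, left 1 to D, down 2 to L, right 2 to N, up 2 to H — 9 moves in all.
Check: all required cells visited; 9 ≤ 9 moves.

C -> B -> F -> D -> I -> L -> M -> N -> K -> H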